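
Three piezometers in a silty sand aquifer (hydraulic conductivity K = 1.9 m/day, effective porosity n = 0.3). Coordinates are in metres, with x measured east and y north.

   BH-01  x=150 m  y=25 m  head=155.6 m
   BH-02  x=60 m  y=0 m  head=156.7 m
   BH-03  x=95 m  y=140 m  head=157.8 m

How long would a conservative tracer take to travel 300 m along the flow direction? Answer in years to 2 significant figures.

With h = a·x + b·y + c and BH-01 as origin, the differences give:
  (-90)·a + (-25)·b = +1.1
  (-55)·a + 115·b = +2.2
Eliminate b (×115 and ×(-25), subtract): -11725·a = 181.50 → a = ∂h/∂x = -0.01548
Back-substitute: b = ∂h/∂y = +0.01173.
|∇h| = √(-0.01548² + 0.01173²) = 0.01942
Seepage velocity v = K·i/n = 1.9 × 0.01942 / 0.3 = 0.123 m/day.
t = 300 / 0.123 = 2439 days = 6.68 years.

6.7 years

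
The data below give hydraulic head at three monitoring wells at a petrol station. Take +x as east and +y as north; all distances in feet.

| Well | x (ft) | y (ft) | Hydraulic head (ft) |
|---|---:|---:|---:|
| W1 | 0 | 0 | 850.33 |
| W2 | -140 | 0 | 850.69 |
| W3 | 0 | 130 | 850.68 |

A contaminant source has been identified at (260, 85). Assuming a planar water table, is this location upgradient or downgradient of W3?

∂h/∂x = (850.69 − 850.33) / (-140 − 0) = -0.002571
∂h/∂y = (850.68 − 850.33) / (130 − 0) = +0.002692
Head at (260, 85) = 850.33 + (-0.002571)·(260) + (+0.002692)·(85) = 849.89 ft.
That is lower than the 850.68 ft at W3, so the point is downgradient.

downgradient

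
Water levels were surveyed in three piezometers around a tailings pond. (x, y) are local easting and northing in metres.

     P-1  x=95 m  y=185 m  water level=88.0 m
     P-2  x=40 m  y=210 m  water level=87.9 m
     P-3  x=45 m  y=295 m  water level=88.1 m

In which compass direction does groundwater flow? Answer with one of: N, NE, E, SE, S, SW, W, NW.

Differences from P-1: to P-2 (Δx, Δy, Δh) = (-55, 25, -0.1); to P-3 = (-50, 110, +0.1).
Determinant of the coordinate differences = (-55)·110 − (-50)·25 = -4800.
∂h/∂x = [(-0.1)·110 − (+0.1)·25] / -4800 = +0.002812
∂h/∂y = [(-55)·(+0.1) − (-50)·(-0.1)] / -4800 = +0.002187
Flow = −∇h = (-0.002812 east, -0.002187 north), which points southwest.

SW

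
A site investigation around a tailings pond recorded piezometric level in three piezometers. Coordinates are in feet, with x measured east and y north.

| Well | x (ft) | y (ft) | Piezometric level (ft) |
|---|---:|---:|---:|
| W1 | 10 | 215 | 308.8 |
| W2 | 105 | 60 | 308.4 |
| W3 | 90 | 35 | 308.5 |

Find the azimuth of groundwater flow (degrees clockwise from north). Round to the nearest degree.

082°

Taking W1 as reference: W2−W1 = (95, -155, -0.4); W3−W1 = (80, -180, -0.3).
Solve a·Δx + b·Δy = Δh: det = 95·(-180) − 80·(-155) = -4700.
∂h/∂x = [(-0.4)·(-180) − (-0.3)·(-155)] / -4700 = -0.005426
∂h/∂y = [95·(-0.3) − 80·(-0.4)] / -4700 = -0.0007447
Flow direction (−∇h) has components (+0.005426 E, +0.0007447 N).
Azimuth = atan2(E, N) = atan2(+0.005426, +0.0007447) = 82.2° ≈ 082°.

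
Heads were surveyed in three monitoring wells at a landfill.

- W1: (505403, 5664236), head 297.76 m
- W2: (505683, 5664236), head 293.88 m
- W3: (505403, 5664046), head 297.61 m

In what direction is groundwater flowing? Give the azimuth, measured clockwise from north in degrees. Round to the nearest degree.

∂h/∂x = (293.88 − 297.76) / (505683 − 505403) = -0.01386
∂h/∂y = (297.61 − 297.76) / (5664046 − 5664236) = +0.0007895
Flow direction (−∇h) has components (+0.01386 E, -0.0007895 N).
Azimuth = atan2(E, N) = atan2(+0.01386, -0.0007895) = 93.3° ≈ 093°.

093°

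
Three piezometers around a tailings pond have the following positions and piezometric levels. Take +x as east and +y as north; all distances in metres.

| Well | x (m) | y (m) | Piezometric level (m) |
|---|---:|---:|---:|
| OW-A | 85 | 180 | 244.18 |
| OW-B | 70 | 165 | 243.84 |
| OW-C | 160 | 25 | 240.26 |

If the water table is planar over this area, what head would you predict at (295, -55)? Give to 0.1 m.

With h = a·x + b·y + c and OW-A as origin, the differences give:
  (-15)·a + (-15)·b = -0.34
  75·a + (-155)·b = -3.92
Eliminate b (×(-155) and ×(-15), subtract): 3450·a = -6.100 → a = ∂h/∂x = -0.001768
Back-substitute: b = ∂h/∂y = +0.02443.
h(295, -55) = 244.18 + (-0.001768)·(210) + (+0.02443)·(-235) = 244.18 -0.371 -5.742 = 238.067 m.

238.1 m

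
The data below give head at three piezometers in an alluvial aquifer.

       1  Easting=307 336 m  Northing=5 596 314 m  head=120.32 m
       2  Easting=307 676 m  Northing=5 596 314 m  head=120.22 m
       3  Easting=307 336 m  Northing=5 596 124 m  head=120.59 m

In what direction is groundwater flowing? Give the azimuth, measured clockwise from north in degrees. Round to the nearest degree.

∂h/∂x = (120.22 − 120.32) / (307676 − 307336) = -0.0002941
∂h/∂y = (120.59 − 120.32) / (5596124 − 5596314) = -0.001421
Flow direction (−∇h) has components (+0.0002941 E, +0.001421 N).
Azimuth = atan2(E, N) = atan2(+0.0002941, +0.001421) = 11.7° ≈ 012°.

012°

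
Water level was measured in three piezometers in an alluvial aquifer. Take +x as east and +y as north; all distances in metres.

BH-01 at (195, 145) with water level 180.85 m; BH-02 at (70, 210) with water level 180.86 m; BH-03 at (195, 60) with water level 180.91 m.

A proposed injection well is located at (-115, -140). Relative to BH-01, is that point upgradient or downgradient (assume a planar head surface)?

Differences from BH-01: to BH-02 (Δx, Δy, Δh) = (-125, 65, +0.01); to BH-03 = (0, -85, +0.06).
Solve a·Δx + b·Δy = Δh: det = (-125)·(-85) − 0·65 = 10625.
∂h/∂x = [(+0.01)·(-85) − (+0.06)·65] / 10625 = -0.0004471
∂h/∂y = [(-125)·(+0.06) − 0·(+0.01)] / 10625 = -0.0007059
Head at (-115, -140) = 180.85 + (-0.0004471)·(-310) + (-0.0007059)·(-285) = 181.19 m.
That is higher than the 180.85 m at BH-01, so the point is upgradient.

upgradient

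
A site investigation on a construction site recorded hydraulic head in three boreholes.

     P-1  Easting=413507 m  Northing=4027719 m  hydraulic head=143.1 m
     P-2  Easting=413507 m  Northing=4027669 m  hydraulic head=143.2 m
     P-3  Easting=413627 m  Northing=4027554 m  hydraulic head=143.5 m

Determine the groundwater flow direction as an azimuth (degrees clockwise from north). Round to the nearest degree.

With h = a·x + b·y + c and P-1 as origin, the differences give:
  0·a + (-50)·b = +0.1
  120·a + (-165)·b = +0.4
Eliminate b (×(-165) and ×(-50), subtract): 6000·a = 3.50 → a = ∂h/∂x = +0.0005833
Back-substitute: b = ∂h/∂y = -0.002000.
Flow direction (−∇h) has components (-0.0005833 E, +0.002000 N).
Azimuth = atan2(E, N) = atan2(-0.0005833, +0.002000) = 343.7° ≈ 344°.

344°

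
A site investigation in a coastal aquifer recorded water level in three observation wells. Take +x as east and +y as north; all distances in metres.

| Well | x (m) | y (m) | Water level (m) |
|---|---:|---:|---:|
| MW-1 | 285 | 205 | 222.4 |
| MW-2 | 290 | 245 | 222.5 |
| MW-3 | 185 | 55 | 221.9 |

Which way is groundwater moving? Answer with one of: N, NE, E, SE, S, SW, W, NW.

SW

With h = a·x + b·y + c and MW-1 as origin, the differences give:
  5·a + 40·b = +0.1
  (-100)·a + (-150)·b = -0.5
Eliminate b (×(-150) and ×40, subtract): 3250·a = 5.00 → a = ∂h/∂x = +0.001538
Back-substitute: b = ∂h/∂y = +0.002308.
Flow = −∇h = (-0.001538 east, -0.002308 north), which points southwest.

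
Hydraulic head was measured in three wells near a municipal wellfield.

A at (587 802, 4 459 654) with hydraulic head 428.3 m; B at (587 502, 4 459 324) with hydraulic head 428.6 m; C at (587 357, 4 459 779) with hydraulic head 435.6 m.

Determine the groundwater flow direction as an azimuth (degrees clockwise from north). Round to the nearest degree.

Differences from A: to B (Δx, Δy, Δh) = (-300, -330, +0.3); to C = (-445, 125, +7.3).
Determinant of the coordinate differences = (-300)·125 − (-445)·(-330) = -184350.
∂h/∂x = [(+0.3)·125 − (+7.3)·(-330)] / -184350 = -0.01327
∂h/∂y = [(-300)·(+7.3) − (-445)·(+0.3)] / -184350 = +0.01116
Flow direction (−∇h) has components (+0.01327 E, -0.01116 N).
Azimuth = atan2(E, N) = atan2(+0.01327, -0.01116) = 130.1° ≈ 130°.

130°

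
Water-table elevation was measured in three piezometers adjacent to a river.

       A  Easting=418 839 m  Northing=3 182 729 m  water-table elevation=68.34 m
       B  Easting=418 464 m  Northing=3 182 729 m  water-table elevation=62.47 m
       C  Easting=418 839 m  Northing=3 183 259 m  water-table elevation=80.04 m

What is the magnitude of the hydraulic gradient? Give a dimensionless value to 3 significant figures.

∂h/∂x = (62.47 − 68.34) / (418464 − 418839) = +0.01565
∂h/∂y = (80.04 − 68.34) / (3183259 − 3182729) = +0.02208
|∇h| = √(0.01565² + 0.02208²) = 0.02706

0.0271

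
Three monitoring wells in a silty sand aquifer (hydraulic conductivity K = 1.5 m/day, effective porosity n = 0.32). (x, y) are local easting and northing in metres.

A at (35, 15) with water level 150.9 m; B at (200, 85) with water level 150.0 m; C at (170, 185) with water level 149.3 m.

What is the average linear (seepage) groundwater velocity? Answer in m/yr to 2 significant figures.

Differences from A: to B (Δx, Δy, Δh) = (165, 70, -0.9); to C = (135, 170, -1.6).
Solve a·Δx + b·Δy = Δh: det = 165·170 − 135·70 = 18600.
∂h/∂x = [(-0.9)·170 − (-1.6)·70] / 18600 = -0.002204
∂h/∂y = [165·(-1.6) − 135·(-0.9)] / 18600 = -0.007661
|∇h| = √(-0.002204² + -0.007661²) = 0.007972
Seepage velocity v = K·i/n = 1.5 × 0.007972 / 0.32 = 0.03737 m/day = 13.65 m/yr.

14 m/yr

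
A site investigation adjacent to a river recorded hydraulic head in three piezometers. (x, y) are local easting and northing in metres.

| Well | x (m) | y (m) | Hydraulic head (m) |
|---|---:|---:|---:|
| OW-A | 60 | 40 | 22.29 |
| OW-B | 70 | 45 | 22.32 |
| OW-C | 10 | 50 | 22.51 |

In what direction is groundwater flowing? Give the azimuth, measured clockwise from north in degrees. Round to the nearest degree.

168°

Taking OW-A as reference: OW-B−OW-A = (10, 5, +0.03); OW-C−OW-A = (-50, 10, +0.22).
Solve a·Δx + b·Δy = Δh: det = 10·10 − (-50)·5 = 350.
∂h/∂x = [(+0.03)·10 − (+0.22)·5] / 350 = -0.002286
∂h/∂y = [10·(+0.22) − (-50)·(+0.03)] / 350 = +0.01057
Flow direction (−∇h) has components (+0.002286 E, -0.01057 N).
Azimuth = atan2(E, N) = atan2(+0.002286, -0.01057) = 167.8° ≈ 168°.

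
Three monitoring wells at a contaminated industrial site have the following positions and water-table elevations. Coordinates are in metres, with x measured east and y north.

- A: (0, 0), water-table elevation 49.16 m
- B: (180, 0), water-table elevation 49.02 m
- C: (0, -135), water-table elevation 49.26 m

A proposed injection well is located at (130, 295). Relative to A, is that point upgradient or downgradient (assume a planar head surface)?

downgradient

∂h/∂x = (49.02 − 49.16) / (180 − 0) = -0.0007778
∂h/∂y = (49.26 − 49.16) / (-135 − 0) = -0.0007407
Head at (130, 295) = 49.16 + (-0.0007778)·(130) + (-0.0007407)·(295) = 48.84 m.
That is lower than the 49.16 m at A, so the point is downgradient.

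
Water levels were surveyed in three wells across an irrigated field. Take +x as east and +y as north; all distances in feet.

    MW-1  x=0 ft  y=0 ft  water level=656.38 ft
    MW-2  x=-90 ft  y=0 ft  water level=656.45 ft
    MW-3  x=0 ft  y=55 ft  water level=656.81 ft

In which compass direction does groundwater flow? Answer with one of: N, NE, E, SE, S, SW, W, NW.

S

∂h/∂x = (656.45 − 656.38) / (-90 − 0) = -0.0007778
∂h/∂y = (656.81 − 656.38) / (55 − 0) = +0.007818
Flow = −∇h = (+0.0007778 east, -0.007818 north), which points south.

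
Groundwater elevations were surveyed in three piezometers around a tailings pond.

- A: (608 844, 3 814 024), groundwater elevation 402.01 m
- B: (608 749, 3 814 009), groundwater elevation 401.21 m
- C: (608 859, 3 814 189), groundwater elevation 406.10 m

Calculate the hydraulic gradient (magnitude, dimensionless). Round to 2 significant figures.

0.025

With h = a·x + b·y + c and A as origin, the differences give:
  (-95)·a + (-15)·b = -0.80
  15·a + 165·b = +4.09
Eliminate b (×165 and ×(-15), subtract): -15450·a = -70.650 → a = ∂h/∂x = +0.004573
Back-substitute: b = ∂h/∂y = +0.02437.
|∇h| = √(0.004573² + 0.02437²) = 0.0248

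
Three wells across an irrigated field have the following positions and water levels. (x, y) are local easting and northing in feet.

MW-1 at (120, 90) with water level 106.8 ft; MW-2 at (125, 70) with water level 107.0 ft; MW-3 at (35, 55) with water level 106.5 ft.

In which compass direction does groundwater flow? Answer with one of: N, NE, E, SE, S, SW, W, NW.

NW

Differences from MW-1: to MW-2 (Δx, Δy, Δh) = (5, -20, +0.2); to MW-3 = (-85, -35, -0.3).
Solve a·Δx + b·Δy = Δh: det = 5·(-35) − (-85)·(-20) = -1875.
∂h/∂x = [(+0.2)·(-35) − (-0.3)·(-20)] / -1875 = +0.006933
∂h/∂y = [5·(-0.3) − (-85)·(+0.2)] / -1875 = -0.008267
Flow = −∇h = (-0.006933 east, +0.008267 north), which points northwest.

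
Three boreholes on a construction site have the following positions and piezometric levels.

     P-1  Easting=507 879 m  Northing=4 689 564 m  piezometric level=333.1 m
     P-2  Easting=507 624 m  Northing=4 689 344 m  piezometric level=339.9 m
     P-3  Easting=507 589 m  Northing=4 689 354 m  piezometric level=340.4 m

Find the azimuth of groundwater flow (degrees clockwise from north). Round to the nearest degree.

058°

Taking P-1 as reference: P-2−P-1 = (-255, -220, +6.8); P-3−P-1 = (-290, -210, +7.3).
Determinant of the coordinate differences = (-255)·(-210) − (-290)·(-220) = -10250.
∂h/∂x = [(+6.8)·(-210) − (+7.3)·(-220)] / -10250 = -0.01737
∂h/∂y = [(-255)·(+7.3) − (-290)·(+6.8)] / -10250 = -0.01078
Flow direction (−∇h) has components (+0.01737 E, +0.01078 N).
Azimuth = atan2(E, N) = atan2(+0.01737, +0.01078) = 58.2° ≈ 058°.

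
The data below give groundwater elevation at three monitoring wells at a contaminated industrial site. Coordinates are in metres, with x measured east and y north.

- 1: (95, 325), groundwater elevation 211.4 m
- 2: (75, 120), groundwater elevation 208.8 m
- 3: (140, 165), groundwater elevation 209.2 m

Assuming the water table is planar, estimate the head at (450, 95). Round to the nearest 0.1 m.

207.4 m

Differences from 1: to 2 (Δx, Δy, Δh) = (-20, -205, -2.6); to 3 = (45, -160, -2.2).
Solve a·Δx + b·Δy = Δh: det = (-20)·(-160) − 45·(-205) = 12425.
∂h/∂x = [(-2.6)·(-160) − (-2.2)·(-205)] / 12425 = -0.002817
∂h/∂y = [(-20)·(-2.2) − 45·(-2.6)] / 12425 = +0.01296
h(450, 95) = 211.4 + (-0.002817)·(355) + (+0.01296)·(-230) = 211.4 -1.000 -2.980 = 207.420 m.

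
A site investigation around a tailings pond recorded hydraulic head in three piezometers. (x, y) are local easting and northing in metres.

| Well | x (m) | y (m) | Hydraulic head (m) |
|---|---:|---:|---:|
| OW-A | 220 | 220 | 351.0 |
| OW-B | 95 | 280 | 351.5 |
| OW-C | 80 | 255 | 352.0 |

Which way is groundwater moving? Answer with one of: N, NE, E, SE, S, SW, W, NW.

NE

Differences from OW-A: to OW-B (Δx, Δy, Δh) = (-125, 60, +0.5); to OW-C = (-140, 35, +1.0).
Solve a·Δx + b·Δy = Δh: det = (-125)·35 − (-140)·60 = 4025.
∂h/∂x = [(+0.5)·35 − (+1.0)·60] / 4025 = -0.01056
∂h/∂y = [(-125)·(+1.0) − (-140)·(+0.5)] / 4025 = -0.01366
Flow = −∇h = (+0.01056 east, +0.01366 north), which points northeast.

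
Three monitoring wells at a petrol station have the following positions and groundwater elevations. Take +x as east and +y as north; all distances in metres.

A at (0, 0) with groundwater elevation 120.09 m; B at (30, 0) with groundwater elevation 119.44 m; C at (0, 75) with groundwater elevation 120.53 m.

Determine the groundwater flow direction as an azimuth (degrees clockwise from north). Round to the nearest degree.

105°

∂h/∂x = (119.44 − 120.09) / (30 − 0) = -0.02167
∂h/∂y = (120.53 − 120.09) / (75 − 0) = +0.005867
Flow direction (−∇h) has components (+0.02167 E, -0.005867 N).
Azimuth = atan2(E, N) = atan2(+0.02167, -0.005867) = 105.2° ≈ 105°.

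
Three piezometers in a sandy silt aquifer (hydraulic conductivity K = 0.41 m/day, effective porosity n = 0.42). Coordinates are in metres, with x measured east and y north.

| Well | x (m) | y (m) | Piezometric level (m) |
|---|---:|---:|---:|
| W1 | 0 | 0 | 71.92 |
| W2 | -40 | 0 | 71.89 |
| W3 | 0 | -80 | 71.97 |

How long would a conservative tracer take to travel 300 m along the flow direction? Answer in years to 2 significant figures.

∂h/∂x = (71.89 − 71.92) / (-40 − 0) = +0.0007500
∂h/∂y = (71.97 − 71.92) / (-80 − 0) = -0.0006250
|∇h| = √(0.0007500² + -0.0006250²) = 0.0009763
Seepage velocity v = K·i/n = 0.41 × 0.0009763 / 0.42 = 0.0009531 m/day.
t = 300 / 0.0009531 = 3.148e+05 days = 862 years.

860 years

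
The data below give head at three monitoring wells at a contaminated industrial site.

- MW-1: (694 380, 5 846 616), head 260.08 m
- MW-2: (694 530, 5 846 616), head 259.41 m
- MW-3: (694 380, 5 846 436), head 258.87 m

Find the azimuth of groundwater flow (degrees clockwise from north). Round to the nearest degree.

146°

∂h/∂x = (259.41 − 260.08) / (694530 − 694380) = -0.004467
∂h/∂y = (258.87 − 260.08) / (5846436 − 5846616) = +0.006722
Flow direction (−∇h) has components (+0.004467 E, -0.006722 N).
Azimuth = atan2(E, N) = atan2(+0.004467, -0.006722) = 146.4° ≈ 146°.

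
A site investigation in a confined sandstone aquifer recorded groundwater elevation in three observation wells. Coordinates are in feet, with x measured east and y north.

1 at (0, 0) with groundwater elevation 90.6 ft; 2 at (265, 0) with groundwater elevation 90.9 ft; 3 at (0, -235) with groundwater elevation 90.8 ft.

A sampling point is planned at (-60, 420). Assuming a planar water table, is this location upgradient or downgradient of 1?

downgradient

∂h/∂x = (90.9 − 90.6) / (265 − 0) = +0.001132
∂h/∂y = (90.8 − 90.6) / (-235 − 0) = -0.0008511
Head at (-60, 420) = 90.6 + (+0.001132)·(-60) + (-0.0008511)·(420) = 90.17 ft.
That is lower than the 90.6 ft at 1, so the point is downgradient.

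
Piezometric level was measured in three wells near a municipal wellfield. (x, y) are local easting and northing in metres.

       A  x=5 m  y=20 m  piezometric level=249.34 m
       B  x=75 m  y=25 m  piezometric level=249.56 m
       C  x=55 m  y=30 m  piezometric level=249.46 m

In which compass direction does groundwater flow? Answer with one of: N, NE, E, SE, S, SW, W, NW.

Differences from A: to B (Δx, Δy, Δh) = (70, 5, +0.22); to C = (50, 10, +0.12).
Determinant of the coordinate differences = 70·10 − 50·5 = 450.
∂h/∂x = [(+0.22)·10 − (+0.12)·5] / 450 = +0.003556
∂h/∂y = [70·(+0.12) − 50·(+0.22)] / 450 = -0.005778
Flow = −∇h = (-0.003556 east, +0.005778 north), which points northwest.

NW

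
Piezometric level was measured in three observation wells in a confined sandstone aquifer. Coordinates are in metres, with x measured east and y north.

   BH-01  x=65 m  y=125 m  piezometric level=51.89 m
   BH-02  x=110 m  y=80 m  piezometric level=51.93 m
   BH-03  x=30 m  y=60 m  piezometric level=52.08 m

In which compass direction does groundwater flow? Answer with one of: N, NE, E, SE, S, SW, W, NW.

With h = a·x + b·y + c and BH-01 as origin, the differences give:
  45·a + (-45)·b = +0.04
  (-35)·a + (-65)·b = +0.19
Eliminate b (×(-65) and ×(-45), subtract): -4500·a = 5.950 → a = ∂h/∂x = -0.001322
Back-substitute: b = ∂h/∂y = -0.002211.
Flow = −∇h = (+0.001322 east, +0.002211 north), which points northeast.

NE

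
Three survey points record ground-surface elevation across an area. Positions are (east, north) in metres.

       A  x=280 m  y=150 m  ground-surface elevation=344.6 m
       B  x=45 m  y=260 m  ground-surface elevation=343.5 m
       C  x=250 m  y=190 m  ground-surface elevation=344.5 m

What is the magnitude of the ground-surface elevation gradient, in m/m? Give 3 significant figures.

0.00563 m/m

Differences from A: to B (Δx, Δy, Δh) = (-235, 110, -1.1); to C = (-30, 40, -0.1).
Solve a·Δx + b·Δy = Δz: det = (-235)·40 − (-30)·110 = -6100.
∂z/∂x = [(-1.1)·40 − (-0.1)·110] / -6100 = +0.005410
∂z/∂y = [(-235)·(-0.1) − (-30)·(-1.1)] / -6100 = +0.001557
|∇f| = √(0.005410² + 0.001557²) = 0.00563 m/m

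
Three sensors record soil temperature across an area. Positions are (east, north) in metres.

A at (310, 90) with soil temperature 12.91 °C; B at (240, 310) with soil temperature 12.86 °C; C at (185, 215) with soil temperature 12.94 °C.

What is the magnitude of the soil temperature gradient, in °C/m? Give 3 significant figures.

Taking A as reference: B−A = (-70, 220, -0.05); C−A = (-125, 125, +0.03).
Determinant of the coordinate differences = (-70)·125 − (-125)·220 = 18750.
∂T/∂x = [(-0.05)·125 − (+0.03)·220] / 18750 = -0.0006853
∂T/∂y = [(-70)·(+0.03) − (-125)·(-0.05)] / 18750 = -0.0004453
|∇f| = √(-0.0006853² + -0.0004453²) = 0.0008173 °C/m

0.000817 °C/m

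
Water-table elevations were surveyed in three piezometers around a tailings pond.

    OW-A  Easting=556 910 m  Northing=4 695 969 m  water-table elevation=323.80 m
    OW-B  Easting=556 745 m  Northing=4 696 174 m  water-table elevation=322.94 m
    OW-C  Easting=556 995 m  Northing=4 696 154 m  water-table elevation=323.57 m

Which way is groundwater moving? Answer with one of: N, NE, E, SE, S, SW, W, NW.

NW

Taking OW-A as reference: OW-B−OW-A = (-165, 205, -0.86); OW-C−OW-A = (85, 185, -0.23).
Solve a·Δx + b·Δy = Δh: det = (-165)·185 − 85·205 = -47950.
∂h/∂x = [(-0.86)·185 − (-0.23)·205] / -47950 = +0.002335
∂h/∂y = [(-165)·(-0.23) − 85·(-0.86)] / -47950 = -0.002316
Flow = −∇h = (-0.002335 east, +0.002316 north), which points northwest.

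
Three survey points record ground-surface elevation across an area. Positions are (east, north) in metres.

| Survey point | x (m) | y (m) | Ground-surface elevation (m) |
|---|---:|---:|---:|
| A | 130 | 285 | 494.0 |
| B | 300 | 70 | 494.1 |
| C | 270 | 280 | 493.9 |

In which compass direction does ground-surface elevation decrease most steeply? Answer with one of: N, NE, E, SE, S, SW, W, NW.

NE

Taking A as reference: B−A = (170, -215, +0.1); C−A = (140, -5, -0.1).
Solve a·Δx + b·Δy = Δz: det = 170·(-5) − 140·(-215) = 29250.
∂z/∂x = [(+0.1)·(-5) − (-0.1)·(-215)] / 29250 = -0.0007521
∂z/∂y = [170·(-0.1) − 140·(+0.1)] / 29250 = -0.001060
Steepest decrease is along −∇f = (+0.0007521 E, +0.001060 N) → northeast.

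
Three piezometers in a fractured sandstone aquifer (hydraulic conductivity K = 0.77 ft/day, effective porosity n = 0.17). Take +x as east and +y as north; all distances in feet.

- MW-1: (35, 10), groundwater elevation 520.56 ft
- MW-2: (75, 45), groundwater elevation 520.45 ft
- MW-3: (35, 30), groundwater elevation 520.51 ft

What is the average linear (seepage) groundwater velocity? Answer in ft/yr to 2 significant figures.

4.2 ft/yr

With h = a·x + b·y + c and MW-1 as origin, the differences give:
  40·a + 35·b = -0.11
  0·a + 20·b = -0.05
Eliminate b (×20 and ×35, subtract): 800·a = -0.450 → a = ∂h/∂x = -0.0005625
Back-substitute: b = ∂h/∂y = -0.002500.
|∇h| = √(-0.0005625² + -0.002500²) = 0.002563
Seepage velocity v = K·i/n = 0.77 × 0.002563 / 0.17 = 0.01161 ft/day = 4.241 ft/yr.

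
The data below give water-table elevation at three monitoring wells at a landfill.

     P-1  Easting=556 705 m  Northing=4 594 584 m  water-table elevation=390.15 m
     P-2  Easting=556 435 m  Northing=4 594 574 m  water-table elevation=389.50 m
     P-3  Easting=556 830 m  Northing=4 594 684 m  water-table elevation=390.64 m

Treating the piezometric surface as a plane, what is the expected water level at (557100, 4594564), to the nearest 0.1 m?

With h = a·x + b·y + c and P-1 as origin, the differences give:
  (-270)·a + (-10)·b = -0.65
  125·a + 100·b = +0.49
Eliminate b (×100 and ×(-10), subtract): -25750·a = -60.100 → a = ∂h/∂x = +0.002334
Back-substitute: b = ∂h/∂y = +0.001983.
h(557100, 4594564) = 390.15 + (+0.002334)·(395) + (+0.001983)·(-20) = 390.15 +0.922 -0.040 = 391.032 m.

391.0 m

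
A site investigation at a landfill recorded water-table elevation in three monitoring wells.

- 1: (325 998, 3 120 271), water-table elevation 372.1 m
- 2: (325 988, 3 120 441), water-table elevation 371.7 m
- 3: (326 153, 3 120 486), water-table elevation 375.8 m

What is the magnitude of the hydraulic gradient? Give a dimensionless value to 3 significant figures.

0.0251

With h = a·x + b·y + c and 1 as origin, the differences give:
  (-10)·a + 170·b = -0.4
  155·a + 215·b = +3.7
Eliminate b (×215 and ×170, subtract): -28500·a = -715.00 → a = ∂h/∂x = +0.02509
Back-substitute: b = ∂h/∂y = -0.0008772.
|∇h| = √(0.02509² + -0.0008772²) = 0.02511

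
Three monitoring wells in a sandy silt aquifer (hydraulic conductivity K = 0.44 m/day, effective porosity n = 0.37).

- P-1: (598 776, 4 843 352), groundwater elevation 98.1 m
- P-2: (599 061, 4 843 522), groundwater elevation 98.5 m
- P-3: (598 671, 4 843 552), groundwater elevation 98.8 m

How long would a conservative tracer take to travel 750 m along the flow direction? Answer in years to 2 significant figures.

530 years

Differences from P-1: to P-2 (Δx, Δy, Δh) = (285, 170, +0.4); to P-3 = (-105, 200, +0.7).
Solve a·Δx + b·Δy = Δh: det = 285·200 − (-105)·170 = 74850.
∂h/∂x = [(+0.4)·200 − (+0.7)·170] / 74850 = -0.0005210
∂h/∂y = [285·(+0.7) − (-105)·(+0.4)] / 74850 = +0.003226
|∇h| = √(-0.0005210² + 0.003226²) = 0.003268
Seepage velocity v = K·i/n = 0.44 × 0.003268 / 0.37 = 0.003886 m/day.
t = 750 / 0.003886 = 1.93e+05 days = 528 years.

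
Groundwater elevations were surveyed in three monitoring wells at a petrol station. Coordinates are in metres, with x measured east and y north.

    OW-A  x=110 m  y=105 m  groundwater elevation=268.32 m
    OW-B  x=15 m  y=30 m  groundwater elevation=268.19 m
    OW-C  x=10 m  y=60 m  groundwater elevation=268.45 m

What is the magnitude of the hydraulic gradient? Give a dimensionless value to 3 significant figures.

With h = a·x + b·y + c and OW-A as origin, the differences give:
  (-95)·a + (-75)·b = -0.13
  (-100)·a + (-45)·b = +0.13
Eliminate b (×(-45) and ×(-75), subtract): -3225·a = 15.600 → a = ∂h/∂x = -0.004837
Back-substitute: b = ∂h/∂y = +0.007860.
|∇h| = √(-0.004837² + 0.007860²) = 0.009229

0.00923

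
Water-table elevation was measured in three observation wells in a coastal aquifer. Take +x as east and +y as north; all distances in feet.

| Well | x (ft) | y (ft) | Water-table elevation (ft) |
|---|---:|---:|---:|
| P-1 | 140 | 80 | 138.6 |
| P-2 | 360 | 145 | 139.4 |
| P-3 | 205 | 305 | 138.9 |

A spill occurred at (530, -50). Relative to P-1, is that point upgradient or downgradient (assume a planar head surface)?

upgradient

Differences from P-1: to P-2 (Δx, Δy, Δh) = (220, 65, +0.8); to P-3 = (65, 225, +0.3).
Solve a·Δx + b·Δy = Δh: det = 220·225 − 65·65 = 45275.
∂h/∂x = [(+0.8)·225 − (+0.3)·65] / 45275 = +0.003545
∂h/∂y = [220·(+0.3) − 65·(+0.8)] / 45275 = +0.0003092
Head at (530, -50) = 138.6 + (+0.003545)·(390) + (+0.0003092)·(-130) = 139.94 ft.
That is higher than the 138.6 ft at P-1, so the point is upgradient.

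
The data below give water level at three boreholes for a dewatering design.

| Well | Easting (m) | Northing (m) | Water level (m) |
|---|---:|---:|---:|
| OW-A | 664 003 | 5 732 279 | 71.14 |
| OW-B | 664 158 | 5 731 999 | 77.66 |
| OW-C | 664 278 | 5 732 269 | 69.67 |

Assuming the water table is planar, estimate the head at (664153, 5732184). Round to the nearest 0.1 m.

Taking OW-A as reference: OW-B−OW-A = (155, -280, +6.52); OW-C−OW-A = (275, -10, -1.47).
Solve a·Δx + b·Δy = Δh: det = 155·(-10) − 275·(-280) = 75450.
∂h/∂x = [(+6.52)·(-10) − (-1.47)·(-280)] / 75450 = -0.006319
∂h/∂y = [155·(-1.47) − 275·(+6.52)] / 75450 = -0.02678
h(664153, 5732184) = 71.14 + (-0.006319)·(150) + (-0.02678)·(-95) = 71.14 -0.948 +2.544 = 72.737 m.

72.7 m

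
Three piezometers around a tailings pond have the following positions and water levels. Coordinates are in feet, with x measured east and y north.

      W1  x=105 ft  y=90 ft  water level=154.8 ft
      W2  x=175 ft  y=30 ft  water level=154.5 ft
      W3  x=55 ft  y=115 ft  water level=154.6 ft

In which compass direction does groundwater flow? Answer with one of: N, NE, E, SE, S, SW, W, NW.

Differences from W1: to W2 (Δx, Δy, Δh) = (70, -60, -0.3); to W3 = (-50, 25, -0.2).
Determinant of the coordinate differences = 70·25 − (-50)·(-60) = -1250.
∂h/∂x = [(-0.3)·25 − (-0.2)·(-60)] / -1250 = +0.01560
∂h/∂y = [70·(-0.2) − (-50)·(-0.3)] / -1250 = +0.02320
Flow = −∇h = (-0.01560 east, -0.02320 north), which points southwest.

SW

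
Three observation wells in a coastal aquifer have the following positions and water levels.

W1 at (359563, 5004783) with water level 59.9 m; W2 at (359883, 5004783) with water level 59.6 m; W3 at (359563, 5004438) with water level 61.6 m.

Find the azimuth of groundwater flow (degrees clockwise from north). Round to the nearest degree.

011°

∂h/∂x = (59.6 − 59.9) / (359883 − 359563) = -0.0009375
∂h/∂y = (61.6 − 59.9) / (5004438 − 5004783) = -0.004928
Flow direction (−∇h) has components (+0.0009375 E, +0.004928 N).
Azimuth = atan2(E, N) = atan2(+0.0009375, +0.004928) = 10.8° ≈ 011°.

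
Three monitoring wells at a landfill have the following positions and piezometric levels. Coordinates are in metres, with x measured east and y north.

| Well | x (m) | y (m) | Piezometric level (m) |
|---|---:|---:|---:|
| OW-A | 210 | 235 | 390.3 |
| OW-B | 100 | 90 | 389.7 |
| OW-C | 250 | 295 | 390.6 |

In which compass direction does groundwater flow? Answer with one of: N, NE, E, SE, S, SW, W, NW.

Three-point gradient (reference OW-A): Δ to OW-B = (-110, -145, -0.6), Δ to OW-C = (40, 60, +0.3).
∂h/∂x = -0.009375, ∂h/∂y = +0.01125 (det = -800).
Flow = −∇h = (+0.009375 east, -0.01125 north), which points southeast.

SE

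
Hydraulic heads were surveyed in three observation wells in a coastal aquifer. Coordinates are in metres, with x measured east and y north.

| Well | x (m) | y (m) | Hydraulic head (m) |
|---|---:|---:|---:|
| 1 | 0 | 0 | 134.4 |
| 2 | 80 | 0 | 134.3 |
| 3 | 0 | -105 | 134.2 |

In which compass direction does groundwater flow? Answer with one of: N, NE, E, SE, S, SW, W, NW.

SE

∂h/∂x = (134.3 − 134.4) / (80 − 0) = -0.001250
∂h/∂y = (134.2 − 134.4) / (-105 − 0) = +0.001905
Flow = −∇h = (+0.001250 east, -0.001905 north), which points southeast.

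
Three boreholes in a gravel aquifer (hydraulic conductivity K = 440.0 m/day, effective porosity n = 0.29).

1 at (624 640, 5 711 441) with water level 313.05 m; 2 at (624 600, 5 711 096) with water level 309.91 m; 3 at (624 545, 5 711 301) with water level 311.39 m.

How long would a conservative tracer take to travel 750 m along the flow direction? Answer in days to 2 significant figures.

Differences from 1: to 2 (Δx, Δy, Δh) = (-40, -345, -3.14); to 3 = (-95, -140, -1.66).
Determinant of the coordinate differences = (-40)·(-140) − (-95)·(-345) = -27175.
∂h/∂x = [(-3.14)·(-140) − (-1.66)·(-345)] / -27175 = +0.004898
∂h/∂y = [(-40)·(-1.66) − (-95)·(-3.14)] / -27175 = +0.008534
|∇h| = √(0.004898² + 0.008534²) = 0.00984
Seepage velocity v = K·i/n = 440.0 × 0.00984 / 0.29 = 14.93 m/day.
t = 750 / 14.93 = 50.23 days.

50 days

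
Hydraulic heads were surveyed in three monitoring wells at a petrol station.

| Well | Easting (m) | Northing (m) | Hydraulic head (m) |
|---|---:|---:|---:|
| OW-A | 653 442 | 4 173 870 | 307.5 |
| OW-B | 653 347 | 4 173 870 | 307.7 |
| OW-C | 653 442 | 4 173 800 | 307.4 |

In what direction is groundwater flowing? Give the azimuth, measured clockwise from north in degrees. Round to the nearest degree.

∂h/∂x = (307.7 − 307.5) / (653347 − 653442) = -0.002105
∂h/∂y = (307.4 − 307.5) / (4173800 − 4173870) = +0.001429
Flow direction (−∇h) has components (+0.002105 E, -0.001429 N).
Azimuth = atan2(E, N) = atan2(+0.002105, -0.001429) = 124.2° ≈ 124°.

124°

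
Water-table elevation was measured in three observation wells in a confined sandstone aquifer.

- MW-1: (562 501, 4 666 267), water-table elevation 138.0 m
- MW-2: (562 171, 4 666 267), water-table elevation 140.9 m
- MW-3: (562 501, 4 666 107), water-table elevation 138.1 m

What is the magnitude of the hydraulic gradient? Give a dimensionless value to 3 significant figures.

0.00881

∂h/∂x = (140.9 − 138.0) / (562171 − 562501) = -0.008788
∂h/∂y = (138.1 − 138.0) / (4666107 − 4666267) = -0.0006250
|∇h| = √(-0.008788² + -0.0006250²) = 0.00881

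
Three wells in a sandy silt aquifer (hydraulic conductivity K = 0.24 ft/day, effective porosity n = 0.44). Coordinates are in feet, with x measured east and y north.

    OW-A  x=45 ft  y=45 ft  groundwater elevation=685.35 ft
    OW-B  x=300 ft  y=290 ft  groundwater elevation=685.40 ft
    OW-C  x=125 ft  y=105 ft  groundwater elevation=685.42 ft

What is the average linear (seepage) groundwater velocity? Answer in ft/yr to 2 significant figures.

0.92 ft/yr

Taking OW-A as reference: OW-B−OW-A = (255, 245, +0.05); OW-C−OW-A = (80, 60, +0.07).
Determinant of the coordinate differences = 255·60 − 80·245 = -4300.
∂h/∂x = [(+0.05)·60 − (+0.07)·245] / -4300 = +0.003291
∂h/∂y = [255·(+0.07) − 80·(+0.05)] / -4300 = -0.003221
|∇h| = √(0.003291² + -0.003221²) = 0.004605
Seepage velocity v = K·i/n = 0.24 × 0.004605 / 0.44 = 0.002512 ft/day = 0.9175 ft/yr.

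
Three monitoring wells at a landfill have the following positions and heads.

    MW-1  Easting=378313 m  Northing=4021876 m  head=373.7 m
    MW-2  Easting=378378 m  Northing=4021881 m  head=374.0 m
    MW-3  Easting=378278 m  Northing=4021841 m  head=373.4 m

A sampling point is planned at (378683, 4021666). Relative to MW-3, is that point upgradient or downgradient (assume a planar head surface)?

upgradient

Differences from MW-1: to MW-2 (Δx, Δy, Δh) = (65, 5, +0.3); to MW-3 = (-35, -35, -0.3).
Solve a·Δx + b·Δy = Δh: det = 65·(-35) − (-35)·5 = -2100.
∂h/∂x = [(+0.3)·(-35) − (-0.3)·5] / -2100 = +0.004286
∂h/∂y = [65·(-0.3) − (-35)·(+0.3)] / -2100 = +0.004286
Head at (378683, 4021666) = 373.7 + (+0.004286)·(370) + (+0.004286)·(-210) = 374.39 m.
That is higher than the 373.4 m at MW-3, so the point is upgradient.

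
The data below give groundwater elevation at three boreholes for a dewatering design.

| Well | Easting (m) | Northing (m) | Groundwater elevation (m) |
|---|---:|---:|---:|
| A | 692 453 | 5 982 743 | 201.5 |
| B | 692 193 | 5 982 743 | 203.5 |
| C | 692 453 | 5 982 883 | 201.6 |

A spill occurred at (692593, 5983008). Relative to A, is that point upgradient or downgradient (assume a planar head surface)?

downgradient

∂h/∂x = (203.5 − 201.5) / (692193 − 692453) = -0.007692
∂h/∂y = (201.6 − 201.5) / (5982883 − 5982743) = +0.0007143
Head at (692593, 5983008) = 201.5 + (-0.007692)·(140) + (+0.0007143)·(265) = 200.61 m.
That is lower than the 201.5 m at A, so the point is downgradient.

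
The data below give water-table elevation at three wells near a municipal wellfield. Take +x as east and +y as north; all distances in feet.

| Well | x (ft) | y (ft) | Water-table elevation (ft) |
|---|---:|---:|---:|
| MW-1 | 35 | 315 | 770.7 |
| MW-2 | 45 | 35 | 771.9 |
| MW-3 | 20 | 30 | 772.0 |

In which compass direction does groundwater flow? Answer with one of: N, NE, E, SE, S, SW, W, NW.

Differences from MW-1: to MW-2 (Δx, Δy, Δh) = (10, -280, +1.2); to MW-3 = (-15, -285, +1.3).
Determinant of the coordinate differences = 10·(-285) − (-15)·(-280) = -7050.
∂h/∂x = [(+1.2)·(-285) − (+1.3)·(-280)] / -7050 = -0.003121
∂h/∂y = [10·(+1.3) − (-15)·(+1.2)] / -7050 = -0.004397
Flow = −∇h = (+0.003121 east, +0.004397 north), which points northeast.

NE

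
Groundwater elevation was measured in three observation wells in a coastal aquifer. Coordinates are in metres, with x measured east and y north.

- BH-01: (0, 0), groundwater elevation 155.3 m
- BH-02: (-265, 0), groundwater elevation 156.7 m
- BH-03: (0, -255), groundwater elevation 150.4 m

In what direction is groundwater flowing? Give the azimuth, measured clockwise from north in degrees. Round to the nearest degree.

∂h/∂x = (156.7 − 155.3) / (-265 − 0) = -0.005283
∂h/∂y = (150.4 − 155.3) / (-255 − 0) = +0.01922
Flow direction (−∇h) has components (+0.005283 E, -0.01922 N).
Azimuth = atan2(E, N) = atan2(+0.005283, -0.01922) = 164.6° ≈ 165°.

165°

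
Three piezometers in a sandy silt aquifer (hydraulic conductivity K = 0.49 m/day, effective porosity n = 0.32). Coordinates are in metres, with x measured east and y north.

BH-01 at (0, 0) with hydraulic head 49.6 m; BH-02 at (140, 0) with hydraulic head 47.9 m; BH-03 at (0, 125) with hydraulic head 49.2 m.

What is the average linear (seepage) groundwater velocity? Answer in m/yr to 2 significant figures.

∂h/∂x = (47.9 − 49.6) / (140 − 0) = -0.01214
∂h/∂y = (49.2 − 49.6) / (125 − 0) = -0.003200
|∇h| = √(-0.01214² + -0.003200²) = 0.01255
Seepage velocity v = K·i/n = 0.49 × 0.01255 / 0.32 = 0.01922 m/day = 7.02 m/yr.

7.0 m/yr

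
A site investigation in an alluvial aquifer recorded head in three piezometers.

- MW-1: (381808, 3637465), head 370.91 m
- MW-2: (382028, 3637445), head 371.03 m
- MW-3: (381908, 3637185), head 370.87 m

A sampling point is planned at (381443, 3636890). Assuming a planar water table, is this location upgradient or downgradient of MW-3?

With h = a·x + b·y + c and MW-1 as origin, the differences give:
  220·a + (-20)·b = +0.12
  100·a + (-280)·b = -0.04
Eliminate b (×(-280) and ×(-20), subtract): -59600·a = -34.400 → a = ∂h/∂x = +0.0005772
Back-substitute: b = ∂h/∂y = +0.0003490.
Head at (381443, 3636890) = 370.91 + (+0.0005772)·(-365) + (+0.0003490)·(-575) = 370.50 m.
That is lower than the 370.87 m at MW-3, so the point is downgradient.

downgradient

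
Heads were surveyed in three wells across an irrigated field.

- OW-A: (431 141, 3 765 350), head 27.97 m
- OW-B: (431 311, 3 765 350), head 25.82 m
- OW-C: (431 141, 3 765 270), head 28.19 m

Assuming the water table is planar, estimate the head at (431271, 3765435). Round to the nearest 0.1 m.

26.1 m

∂h/∂x = (25.82 − 27.97) / (431311 − 431141) = -0.01265
∂h/∂y = (28.19 − 27.97) / (3765270 − 3765350) = -0.002750
h(431271, 3765435) = 27.97 + (-0.01265)·(130) + (-0.002750)·(85) = 27.97 -1.644 -0.234 = 26.092 m.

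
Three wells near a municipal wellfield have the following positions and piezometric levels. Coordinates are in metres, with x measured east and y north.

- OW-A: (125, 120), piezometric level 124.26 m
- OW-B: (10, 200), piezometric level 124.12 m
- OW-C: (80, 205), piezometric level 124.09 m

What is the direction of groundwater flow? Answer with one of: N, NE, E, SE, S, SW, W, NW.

N

Differences from OW-A: to OW-B (Δx, Δy, Δh) = (-115, 80, -0.14); to OW-C = (-45, 85, -0.17).
Determinant of the coordinate differences = (-115)·85 − (-45)·80 = -6175.
∂h/∂x = [(-0.14)·85 − (-0.17)·80] / -6175 = -0.0002753
∂h/∂y = [(-115)·(-0.17) − (-45)·(-0.14)] / -6175 = -0.002146
Flow = −∇h = (+0.0002753 east, +0.002146 north), which points north.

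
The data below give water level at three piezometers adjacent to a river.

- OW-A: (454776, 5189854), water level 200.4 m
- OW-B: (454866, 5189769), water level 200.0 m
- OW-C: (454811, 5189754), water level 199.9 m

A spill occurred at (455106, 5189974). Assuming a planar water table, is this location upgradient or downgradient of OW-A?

upgradient

Differences from OW-A: to OW-B (Δx, Δy, Δh) = (90, -85, -0.4); to OW-C = (35, -100, -0.5).
Solve a·Δx + b·Δy = Δh: det = 90·(-100) − 35·(-85) = -6025.
∂h/∂x = [(-0.4)·(-100) − (-0.5)·(-85)] / -6025 = +0.0004149
∂h/∂y = [90·(-0.5) − 35·(-0.4)] / -6025 = +0.005145
Head at (455106, 5189974) = 200.4 + (+0.0004149)·(330) + (+0.005145)·(120) = 201.15 m.
That is higher than the 200.4 m at OW-A, so the point is upgradient.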